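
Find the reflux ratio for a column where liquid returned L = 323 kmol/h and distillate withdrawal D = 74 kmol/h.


Reflux ratio definition: R = L / D (liquid returned / distillate withdrawn)
L = 323 kmol/h, D = 74 kmol/h
R = 323 / 74 = 4.365

4.365


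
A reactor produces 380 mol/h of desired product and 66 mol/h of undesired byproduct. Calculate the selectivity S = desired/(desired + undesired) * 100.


Selectivity = desired / (desired + undesired) * 100
Total products = 380 + 66 = 446 mol/h
S = 380 / 446 * 100
= 0.8520 * 100
= 85.20 %

85.20 %


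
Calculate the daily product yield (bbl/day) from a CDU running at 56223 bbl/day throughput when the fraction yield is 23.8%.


Crude throughput = 56223 bbl/day
Fraction yield = 23.8%
yield = throughput * fraction / 100
yield = 56223 * 23.8 / 100 = 13381.074

13381.074 bbl/day


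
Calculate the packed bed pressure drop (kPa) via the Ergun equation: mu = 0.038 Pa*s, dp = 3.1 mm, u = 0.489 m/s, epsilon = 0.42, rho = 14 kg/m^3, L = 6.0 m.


dp = 3.1 mm = 0.0031 m
Viscous term = 150*0.038*0.489*(1-0.42)^2 / (0.0031^2*0.42^3) = 1316950
Inertial term = 1.75*14*0.489^2*(1-0.42) / (0.0031*0.42^3) = 14794.6
dP/L = 1316950 + 14794.6 = 1331740 Pa/m
dP = 1331740 * 6.0 / 1000 = 7990 kPa

7990 kPa


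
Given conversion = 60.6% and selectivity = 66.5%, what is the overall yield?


Overall yield = conversion (%) * selectivity (%) / 100
Conversion = 60.6%, Selectivity = 66.5%
Y = 60.6 * 66.5 / 100
= 40.299 %

40.299 %


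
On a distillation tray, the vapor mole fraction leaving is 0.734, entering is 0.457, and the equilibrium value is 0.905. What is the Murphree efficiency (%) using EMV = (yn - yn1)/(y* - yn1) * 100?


Murphree vapor efficiency: EMV = (y_n - y_(n-1)) / (y*_n - y_(n-1)) * 100
EMV = (0.734 - 0.457) / (0.905 - 0.457) * 100 = 0.277 / 0.448 * 100 = 61.83

61.83 %


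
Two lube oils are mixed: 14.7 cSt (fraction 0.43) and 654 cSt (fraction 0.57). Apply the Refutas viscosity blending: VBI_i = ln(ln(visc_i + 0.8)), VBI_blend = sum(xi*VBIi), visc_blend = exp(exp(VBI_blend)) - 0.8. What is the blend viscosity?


Refutas method: VBN_i = 14.534*ln(ln(visc_i + 0.8)) + 10.975, blended linearly by mass fraction; since VBN is linear in VBI_i = ln(ln(visc_i + 0.8)) and the fractions sum to 1, blend VBI directly: visc = exp(exp(VBI_blend)) - 0.8
VBI_1 = ln(ln(14.7 + 0.8)) = 1.00826
VBI_2 = ln(ln(654 + 0.8)) = 1.86939
VBI_blend = 0.43 * 1.00826 + 0.57 * 1.86939 = 1.4991
visc_blend = exp(exp(1.4991)) - 0.8 = 87.23

87.23 cSt


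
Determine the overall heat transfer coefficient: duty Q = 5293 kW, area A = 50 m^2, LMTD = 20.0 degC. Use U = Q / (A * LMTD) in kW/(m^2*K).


From Q = U*A*LMTD, U = Q / (A * LMTD)
U = 5293 / (50 * 20.0) = 5293 / 1000 = 5.293

5.293 kW/(m^2*K)


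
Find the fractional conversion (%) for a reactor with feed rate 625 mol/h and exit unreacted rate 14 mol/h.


X = (F_in - F_out) / F_in * 100
Moles reacted = 625 - 14 = 611
X = 611 / 625 * 100
= 0.9776 * 100
= 97.76 %

97.76 %


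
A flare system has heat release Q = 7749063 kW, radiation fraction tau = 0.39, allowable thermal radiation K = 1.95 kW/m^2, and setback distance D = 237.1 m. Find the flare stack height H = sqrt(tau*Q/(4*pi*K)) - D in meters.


tau*Q/(4*pi*K) = 0.39 * 7749063 / (4 * pi * 1.95) = 123330
sqrt(123330) = 351.184
H = 351.184 - 237.1 = 114.1

114.1 m


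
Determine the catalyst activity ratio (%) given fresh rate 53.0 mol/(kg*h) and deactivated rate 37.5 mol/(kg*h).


Activity (%) = (rate_used / rate_fresh) * 100
rate_used = 37.5, rate_fresh = 53.0
= (37.5 / 53.0) * 100
= 0.7075 * 100 = 70.75

70.75 %


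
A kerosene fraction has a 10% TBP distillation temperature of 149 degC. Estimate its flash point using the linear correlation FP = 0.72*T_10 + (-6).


FP = 0.72 * 149 + (-6) = 101.28

101.28 degC


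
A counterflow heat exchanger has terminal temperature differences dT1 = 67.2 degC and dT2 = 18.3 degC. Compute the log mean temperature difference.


LMTD = (dT1 - dT2) / ln(dT1/dT2)
= (67.2 - 18.3) / ln(67.2 / 18.3) = 48.9 / 1.30077 = 37.59

37.59 degC


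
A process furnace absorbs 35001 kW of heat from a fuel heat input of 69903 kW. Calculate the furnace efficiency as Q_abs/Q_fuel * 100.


Furnace efficiency = Q_absorbed / Q_fuel * 100
= 35001 / 69903 * 100 = 50.07

50.07 %


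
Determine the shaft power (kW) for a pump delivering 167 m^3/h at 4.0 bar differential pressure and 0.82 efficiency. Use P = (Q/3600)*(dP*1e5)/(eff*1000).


Q = 167 / 3600 = 0.0463889 m^3/s
P = 0.0463889 * (4.0 * 1e5) / 0.82 / 1000 = 22.63

22.63 kW


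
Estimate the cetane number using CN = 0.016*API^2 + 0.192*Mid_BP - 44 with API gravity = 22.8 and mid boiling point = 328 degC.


CN = 0.016 * 22.8^2 + 0.192 * 328 - 44
CN = 8.31744 + 62.976 - 44 = 27.29344

27.29344


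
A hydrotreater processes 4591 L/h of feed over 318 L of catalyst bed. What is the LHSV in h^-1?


LHSV = volumetric feed rate / catalyst volume
= 4591 L/h / 318 L
= 14.44 h^-1

14.44 h^-1


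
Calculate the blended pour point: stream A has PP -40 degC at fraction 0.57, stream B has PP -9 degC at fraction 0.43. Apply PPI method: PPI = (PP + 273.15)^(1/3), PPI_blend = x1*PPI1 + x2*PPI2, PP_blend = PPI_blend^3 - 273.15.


PPI_1 = (-40 + 273.15)^(1/3) = 6.15477
PPI_2 = (-9 + 273.15)^(1/3) = 6.416283
PPI_blend = 0.57 * 6.15477 + 0.43 * 6.416283 = 6.267221
PP_blend = 6.267221^3 - 273.15 = 246.1643 - 273.15 = -26.99

-26.99 degC


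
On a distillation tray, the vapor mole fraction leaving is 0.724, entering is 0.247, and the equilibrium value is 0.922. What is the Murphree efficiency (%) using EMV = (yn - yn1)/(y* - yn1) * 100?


Murphree vapor efficiency: EMV = (y_n - y_(n-1)) / (y*_n - y_(n-1)) * 100
EMV = (0.724 - 0.247) / (0.922 - 0.247) * 100 = 0.477 / 0.675 * 100 = 70.67

70.67 %


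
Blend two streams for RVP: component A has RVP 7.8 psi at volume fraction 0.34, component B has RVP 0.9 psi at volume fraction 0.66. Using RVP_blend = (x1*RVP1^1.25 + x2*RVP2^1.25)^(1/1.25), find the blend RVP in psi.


Chevron index: RVP_blend = (sum xi*RVPi^1.25)^(1/1.25)
RVP^1.25 terms: 0.34 * 7.8^1.25 + 0.66 * 0.9^1.25 = 5.01053
RVP_blend = 5.01053^(1/1.25) = 3.630

3.630 psi


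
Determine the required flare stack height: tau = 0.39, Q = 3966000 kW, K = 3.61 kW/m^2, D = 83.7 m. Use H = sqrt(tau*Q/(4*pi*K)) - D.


tau*Q/(4*pi*K) = 0.39 * 3966000 / (4 * pi * 3.61) = 34095.8
sqrt(34095.8) = 184.65
H = 184.65 - 83.7 = 101.0

101.0 m


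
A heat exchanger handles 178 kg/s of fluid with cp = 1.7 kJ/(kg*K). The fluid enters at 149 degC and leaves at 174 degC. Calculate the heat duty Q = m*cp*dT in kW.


Q = m_dot * cp * delta_T
delta_T = 174 - 149 = 25 K
Q = 178 * 1.7 * 25
= 302.6 * 25
= 7565 kW

7565 kW


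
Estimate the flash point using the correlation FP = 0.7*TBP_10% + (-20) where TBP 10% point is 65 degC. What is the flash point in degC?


FP = 0.7 * 65 + (-20) = 25.5

25.5 degC


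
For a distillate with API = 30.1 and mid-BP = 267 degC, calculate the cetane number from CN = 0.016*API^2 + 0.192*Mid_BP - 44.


CN = 0.016 * 30.1^2 + 0.192 * 267 - 44
CN = 14.49616 + 51.264 - 44 = 21.76016

21.76016


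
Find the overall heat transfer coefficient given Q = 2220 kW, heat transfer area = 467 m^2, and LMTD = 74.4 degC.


From Q = U*A*LMTD, U = Q / (A * LMTD)
U = 2220 / (467 * 74.4) = 2220 / 34744.8 = 0.06389

0.06389 kW/(m^2*K)


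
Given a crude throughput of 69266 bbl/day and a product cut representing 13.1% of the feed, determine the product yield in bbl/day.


Crude throughput = 69266 bbl/day
Fraction yield = 13.1%
yield = throughput * fraction / 100
yield = 69266 * 13.1 / 100 = 9073.846

9073.846 bbl/day


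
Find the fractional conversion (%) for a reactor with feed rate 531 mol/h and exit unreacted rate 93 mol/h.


X = (F_in - F_out) / F_in * 100
Moles reacted = 531 - 93 = 438
X = 438 / 531 * 100
= 0.8249 * 100
= 82.49 %

82.49 %


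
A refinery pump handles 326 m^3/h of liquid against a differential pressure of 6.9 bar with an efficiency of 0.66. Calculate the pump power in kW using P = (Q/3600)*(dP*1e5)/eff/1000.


Q = 326 / 3600 = 0.0905556 m^3/s
P = 0.0905556 * (6.9 * 1e5) / 0.66 / 1000 = 94.67

94.67 kW


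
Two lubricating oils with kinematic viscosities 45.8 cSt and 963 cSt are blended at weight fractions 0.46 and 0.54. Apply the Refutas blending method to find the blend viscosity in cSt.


Refutas method: VBN_i = 14.534*ln(ln(visc_i + 0.8)) + 10.975, blended linearly by mass fraction; since VBN is linear in VBI_i = ln(ln(visc_i + 0.8)) and the fractions sum to 1, blend VBI directly: visc = exp(exp(VBI_blend)) - 0.8
VBI_1 = ln(ln(45.8 + 0.8)) = 1.34589
VBI_2 = ln(ln(963 + 0.8)) = 1.92729
VBI_blend = 0.46 * 1.34589 + 0.54 * 1.92729 = 1.65985
visc_blend = exp(exp(1.65985)) - 0.8 = 191.4

191.4 cSt


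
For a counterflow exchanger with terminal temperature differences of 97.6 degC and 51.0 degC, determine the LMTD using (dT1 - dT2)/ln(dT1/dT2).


LMTD = (dT1 - dT2) / ln(dT1/dT2)
= (97.6 - 51.0) / ln(97.6 / 51.0) = 46.6 / 0.649052 = 71.80

71.80 degC


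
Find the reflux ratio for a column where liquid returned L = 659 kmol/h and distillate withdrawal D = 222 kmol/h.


Reflux ratio definition: R = L / D (liquid returned / distillate withdrawn)
L = 659 kmol/h, D = 222 kmol/h
R = 659 / 222 = 2.968

2.968


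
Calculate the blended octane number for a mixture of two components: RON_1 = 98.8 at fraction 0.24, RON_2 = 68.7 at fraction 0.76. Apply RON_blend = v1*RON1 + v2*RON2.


Linear blending: RON_blend = sum(vi * RONi)
Contribution 1: 0.24 * 98.8 = 23.712
Contribution 2: 0.76 * 68.7 = 52.212
RON_blend = 23.712 + 52.212 = 75.924

75.924


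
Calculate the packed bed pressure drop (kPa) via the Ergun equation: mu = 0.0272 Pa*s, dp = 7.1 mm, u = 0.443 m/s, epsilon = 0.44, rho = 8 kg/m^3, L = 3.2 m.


dp = 7.1 mm = 0.0071 m
Viscous term = 150*0.0272*0.443*(1-0.44)^2 / (0.0071^2*0.44^3) = 131997
Inertial term = 1.75*8*0.443^2*(1-0.44) / (0.0071*0.44^3) = 2543.94
dP/L = 131997 + 2543.94 = 134541 Pa/m
dP = 134541 * 3.2 / 1000 = 430.5 kPa

430.5 kPa


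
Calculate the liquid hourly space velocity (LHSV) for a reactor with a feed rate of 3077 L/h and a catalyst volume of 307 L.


LHSV = volumetric feed rate / catalyst volume
= 3077 L/h / 307 L
= 10.02 h^-1

10.02 h^-1


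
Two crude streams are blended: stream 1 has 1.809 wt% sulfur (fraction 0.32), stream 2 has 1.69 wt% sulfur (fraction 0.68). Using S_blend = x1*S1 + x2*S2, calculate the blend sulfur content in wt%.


Linear sulfur blending: S_blend = x1*S1 + x2*S2
Contribution 1: 0.32 * 1.809 = 0.57888 wt%
Contribution 2: 0.68 * 1.69 = 1.1492 wt%
S_blend = 0.57888 + 1.1492 = 1.72808

1.72808 wt%


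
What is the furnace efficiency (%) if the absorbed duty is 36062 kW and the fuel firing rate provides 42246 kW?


Furnace efficiency = Q_absorbed / Q_fuel * 100
= 36062 / 42246 * 100 = 85.36

85.36 %


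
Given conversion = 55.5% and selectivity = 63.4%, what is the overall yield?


Overall yield = conversion (%) * selectivity (%) / 100
Conversion = 55.5%, Selectivity = 63.4%
Y = 55.5 * 63.4 / 100
= 35.187 %

35.187 %


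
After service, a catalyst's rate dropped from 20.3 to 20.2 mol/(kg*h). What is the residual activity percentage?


Activity (%) = (rate_used / rate_fresh) * 100
rate_used = 20.2, rate_fresh = 20.3
= (20.2 / 20.3) * 100
= 0.9951 * 100 = 99.51

99.51 %


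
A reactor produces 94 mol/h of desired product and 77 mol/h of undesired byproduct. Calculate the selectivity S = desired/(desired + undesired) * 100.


Selectivity = desired / (desired + undesired) * 100
Total products = 94 + 77 = 171 mol/h
S = 94 / 171 * 100
= 0.5497 * 100
= 54.97 %

54.97 %


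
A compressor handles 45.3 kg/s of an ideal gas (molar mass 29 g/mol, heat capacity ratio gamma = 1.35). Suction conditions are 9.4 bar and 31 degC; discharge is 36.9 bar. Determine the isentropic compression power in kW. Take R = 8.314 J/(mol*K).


Isentropic work: W = m*(gamma/(gamma-1))*(R*T1/MW)*((P2/P1)^((gamma-1)/gamma) - 1)
T1 = 31 + 273.15 = 304.15 K
Pressure ratio = 36.9 / 9.4 = 3.92553
Exponent = (1.35 - 1)/1.35 = 0.259259
(P2/P1)^exp - 1 = 3.92553^0.259259 - 1 = 0.425521
W = 45.3 * 1.35 / 0.35 * 8.314 * 304.15 / 29 * 0.425521 = 6483

6483 kW


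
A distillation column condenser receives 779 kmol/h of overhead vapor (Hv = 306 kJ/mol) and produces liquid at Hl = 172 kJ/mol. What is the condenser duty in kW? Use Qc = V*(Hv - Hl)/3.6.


Qc = 779 * (306 - 172) / 3.6 = 779 * 134 / 3.6 = 29000

29000 kW


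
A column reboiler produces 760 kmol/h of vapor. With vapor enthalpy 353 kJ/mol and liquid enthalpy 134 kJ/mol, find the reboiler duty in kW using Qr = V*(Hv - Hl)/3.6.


Qr = 760 * (353 - 134) / 3.6 = 760 * 219 / 3.6 = 46230

46230 kW


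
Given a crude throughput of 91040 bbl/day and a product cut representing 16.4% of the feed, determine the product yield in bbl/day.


Crude throughput = 91040 bbl/day
Fraction yield = 16.4%
yield = throughput * fraction / 100
yield = 91040 * 16.4 / 100 = 14930.56

14930.56 bbl/day


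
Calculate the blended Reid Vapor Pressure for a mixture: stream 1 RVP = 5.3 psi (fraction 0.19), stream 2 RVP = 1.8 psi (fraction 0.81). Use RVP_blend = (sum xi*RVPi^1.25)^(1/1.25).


Chevron index: RVP_blend = (sum xi*RVPi^1.25)^(1/1.25)
RVP^1.25 terms: 0.19 * 5.3^1.25 + 0.81 * 1.8^1.25 = 3.2167
RVP_blend = 3.2167^(1/1.25) = 2.546

2.546 psi


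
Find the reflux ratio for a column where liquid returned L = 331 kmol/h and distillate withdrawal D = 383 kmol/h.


Reflux ratio definition: R = L / D (liquid returned / distillate withdrawn)
L = 331 kmol/h, D = 383 kmol/h
R = 331 / 383 = 0.8642

0.8642


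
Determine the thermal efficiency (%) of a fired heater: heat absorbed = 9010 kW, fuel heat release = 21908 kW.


Furnace efficiency = Q_absorbed / Q_fuel * 100
= 9010 / 21908 * 100 = 41.13

41.13 %


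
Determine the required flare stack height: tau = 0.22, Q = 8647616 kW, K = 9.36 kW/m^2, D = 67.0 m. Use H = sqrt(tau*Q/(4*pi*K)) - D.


tau*Q/(4*pi*K) = 0.22 * 8647616 / (4 * pi * 9.36) = 16174.6
sqrt(16174.6) = 127.179
H = 127.179 - 67.0 = 60.18

60.18 m


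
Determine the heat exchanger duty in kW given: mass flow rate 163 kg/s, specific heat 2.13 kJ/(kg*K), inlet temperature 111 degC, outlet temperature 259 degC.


Q = m_dot * cp * delta_T
delta_T = 259 - 111 = 148 K
Q = 163 * 2.13 * 148
= 347.19 * 148
= 51384.12 kW

51384.12 kW


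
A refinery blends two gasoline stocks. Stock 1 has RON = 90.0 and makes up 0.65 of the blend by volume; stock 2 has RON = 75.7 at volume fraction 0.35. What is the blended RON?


Linear blending: RON_blend = sum(vi * RONi)
Contribution 1: 0.65 * 90.0 = 58.5
Contribution 2: 0.35 * 75.7 = 26.495
RON_blend = 58.5 + 26.495 = 84.995

84.995


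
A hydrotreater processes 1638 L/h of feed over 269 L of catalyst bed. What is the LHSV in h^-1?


LHSV = volumetric feed rate / catalyst volume
= 1638 L/h / 269 L
= 6.089 h^-1

6.089 h^-1


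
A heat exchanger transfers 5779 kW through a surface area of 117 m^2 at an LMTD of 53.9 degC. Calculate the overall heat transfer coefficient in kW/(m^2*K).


From Q = U*A*LMTD, U = Q / (A * LMTD)
U = 5779 / (117 * 53.9) = 5779 / 6306.3 = 0.9164

0.9164 kW/(m^2*K)


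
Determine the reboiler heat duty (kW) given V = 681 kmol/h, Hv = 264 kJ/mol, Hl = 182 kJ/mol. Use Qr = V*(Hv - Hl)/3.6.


Qr = 681 * (264 - 182) / 3.6 = 681 * 82 / 3.6 = 15510

15510 kW


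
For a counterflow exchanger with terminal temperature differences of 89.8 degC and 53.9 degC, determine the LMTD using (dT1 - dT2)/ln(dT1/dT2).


LMTD = (dT1 - dT2) / ln(dT1/dT2)
= (89.8 - 53.9) / ln(89.8 / 53.9) = 35.9 / 0.510454 = 70.33

70.33 degC


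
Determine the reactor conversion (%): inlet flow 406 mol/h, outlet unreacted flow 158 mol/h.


X = (F_in - F_out) / F_in * 100
Moles reacted = 406 - 158 = 248
X = 248 / 406 * 100
= 0.6108 * 100
= 61.08 %

61.08 %


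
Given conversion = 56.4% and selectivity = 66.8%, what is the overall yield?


Overall yield = conversion (%) * selectivity (%) / 100
Conversion = 56.4%, Selectivity = 66.8%
Y = 56.4 * 66.8 / 100
= 37.6752 %

37.6752 %


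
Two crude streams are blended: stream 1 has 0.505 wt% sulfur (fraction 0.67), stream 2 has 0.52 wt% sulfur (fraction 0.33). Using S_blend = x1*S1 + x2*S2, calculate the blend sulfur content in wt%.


Linear sulfur blending: S_blend = x1*S1 + x2*S2
Contribution 1: 0.67 * 0.505 = 0.33835 wt%
Contribution 2: 0.33 * 0.52 = 0.1716 wt%
S_blend = 0.33835 + 0.1716 = 0.50995

0.50995 wt%


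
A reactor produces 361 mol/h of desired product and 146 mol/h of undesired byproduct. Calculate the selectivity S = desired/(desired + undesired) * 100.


Selectivity = desired / (desired + undesired) * 100
Total products = 361 + 146 = 507 mol/h
S = 361 / 507 * 100
= 0.7120 * 100
= 71.20 %

71.20 %


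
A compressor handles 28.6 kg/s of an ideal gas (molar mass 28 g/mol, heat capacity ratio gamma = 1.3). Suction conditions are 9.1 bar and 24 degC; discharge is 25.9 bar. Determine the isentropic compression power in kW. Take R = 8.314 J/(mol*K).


Isentropic work: W = m*(gamma/(gamma-1))*(R*T1/MW)*((P2/P1)^((gamma-1)/gamma) - 1)
T1 = 24 + 273.15 = 297.15 K
Pressure ratio = 25.9 / 9.1 = 2.84615
Exponent = (1.3 - 1)/1.3 = 0.230769
(P2/P1)^exp - 1 = 2.84615^0.230769 - 1 = 0.273001
W = 28.6 * 1.3 / 0.3 * 8.314 * 297.15 / 28 * 0.273001 = 2985

2985 kW


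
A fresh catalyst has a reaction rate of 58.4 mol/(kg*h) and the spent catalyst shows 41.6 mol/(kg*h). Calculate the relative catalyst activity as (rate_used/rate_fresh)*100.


Activity (%) = (rate_used / rate_fresh) * 100
rate_used = 41.6, rate_fresh = 58.4
= (41.6 / 58.4) * 100
= 0.7123 * 100 = 71.23

71.23 %


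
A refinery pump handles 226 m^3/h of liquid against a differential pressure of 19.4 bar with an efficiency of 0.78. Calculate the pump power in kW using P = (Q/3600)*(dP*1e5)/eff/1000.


Q = 226 / 3600 = 0.0627778 m^3/s
P = 0.0627778 * (19.4 * 1e5) / 0.78 / 1000 = 156.1

156.1 kW


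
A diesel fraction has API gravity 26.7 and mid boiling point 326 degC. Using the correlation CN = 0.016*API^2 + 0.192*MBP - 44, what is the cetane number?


CN = 0.016 * 26.7^2 + 0.192 * 326 - 44
CN = 11.40624 + 62.592 - 44 = 29.99824

29.99824


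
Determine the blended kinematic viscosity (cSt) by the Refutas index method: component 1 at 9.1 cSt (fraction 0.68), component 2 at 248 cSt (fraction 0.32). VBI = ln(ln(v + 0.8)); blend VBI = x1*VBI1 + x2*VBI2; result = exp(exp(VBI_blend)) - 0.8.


Refutas method: VBN_i = 14.534*ln(ln(visc_i + 0.8)) + 10.975, blended linearly by mass fraction; since VBN is linear in VBI_i = ln(ln(visc_i + 0.8)) and the fractions sum to 1, blend VBI directly: visc = exp(exp(VBI_blend)) - 0.8
VBI_1 = ln(ln(9.1 + 0.8)) = 0.829658
VBI_2 = ln(ln(248 + 0.8)) = 1.70777
VBI_blend = 0.68 * 0.829658 + 0.32 * 1.70777 = 1.11065
visc_blend = exp(exp(1.11065)) - 0.8 = 20.03

20.03 cSt


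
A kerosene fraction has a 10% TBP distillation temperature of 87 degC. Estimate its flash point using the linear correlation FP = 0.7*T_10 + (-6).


FP = 0.7 * 87 + (-6) = 54.9

54.9 degC


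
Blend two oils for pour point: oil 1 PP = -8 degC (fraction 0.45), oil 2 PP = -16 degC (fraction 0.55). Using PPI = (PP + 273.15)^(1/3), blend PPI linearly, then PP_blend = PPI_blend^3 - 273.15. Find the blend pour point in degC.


PPI_1 = (-8 + 273.15)^(1/3) = 6.42437
PPI_2 = (-16 + 273.15)^(1/3) = 6.359098
PPI_blend = 0.45 * 6.42437 + 0.55 * 6.359098 = 6.38847
PP_blend = 6.38847^3 - 273.15 = 260.7297 - 273.15 = -12.42

-12.42 degC


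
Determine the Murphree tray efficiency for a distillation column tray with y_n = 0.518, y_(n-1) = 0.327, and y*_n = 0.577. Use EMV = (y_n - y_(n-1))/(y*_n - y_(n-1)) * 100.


Murphree vapor efficiency: EMV = (y_n - y_(n-1)) / (y*_n - y_(n-1)) * 100
EMV = (0.518 - 0.327) / (0.577 - 0.327) * 100 = 0.191 / 0.25 * 100 = 76.40

76.40 %


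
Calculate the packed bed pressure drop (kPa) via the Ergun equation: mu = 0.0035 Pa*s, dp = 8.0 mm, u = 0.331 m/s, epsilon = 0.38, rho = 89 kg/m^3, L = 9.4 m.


dp = 8.0 mm = 0.008 m
Viscous term = 150*0.0035*0.331*(1-0.38)^2 / (0.008^2*0.38^3) = 19021.3
Inertial term = 1.75*89*0.331^2*(1-0.38) / (0.008*0.38^3) = 24101
dP/L = 19021.3 + 24101 = 43122.3 Pa/m
dP = 43122.3 * 9.4 / 1000 = 405.3 kPa

405.3 kPa


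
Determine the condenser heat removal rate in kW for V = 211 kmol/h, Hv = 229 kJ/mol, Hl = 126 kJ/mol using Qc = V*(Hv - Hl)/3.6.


Qc = 211 * (229 - 126) / 3.6 = 211 * 103 / 3.6 = 6037

6037 kW


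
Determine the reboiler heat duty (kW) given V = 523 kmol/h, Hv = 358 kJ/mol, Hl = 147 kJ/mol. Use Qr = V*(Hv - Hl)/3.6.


Qr = 523 * (358 - 147) / 3.6 = 523 * 211 / 3.6 = 30650

30650 kW


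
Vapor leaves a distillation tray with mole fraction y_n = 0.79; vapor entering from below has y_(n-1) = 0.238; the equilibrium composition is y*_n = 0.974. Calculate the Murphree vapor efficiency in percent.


Murphree vapor efficiency: EMV = (y_n - y_(n-1)) / (y*_n - y_(n-1)) * 100
EMV = (0.79 - 0.238) / (0.974 - 0.238) * 100 = 0.552 / 0.736 * 100 = 75.00

75.00 %


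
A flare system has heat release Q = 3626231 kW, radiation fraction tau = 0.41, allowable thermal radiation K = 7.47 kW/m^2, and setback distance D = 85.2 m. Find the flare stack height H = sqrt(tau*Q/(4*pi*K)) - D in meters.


tau*Q/(4*pi*K) = 0.41 * 3626231 / (4 * pi * 7.47) = 15838.3
sqrt(15838.3) = 125.85
H = 125.85 - 85.2 = 40.65

40.65 m


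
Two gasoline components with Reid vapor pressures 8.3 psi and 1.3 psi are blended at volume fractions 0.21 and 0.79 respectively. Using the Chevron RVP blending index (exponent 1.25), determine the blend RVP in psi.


Chevron index: RVP_blend = (sum xi*RVPi^1.25)^(1/1.25)
RVP^1.25 terms: 0.21 * 8.3^1.25 + 0.79 * 1.3^1.25 = 4.05509
RVP_blend = 4.05509^(1/1.25) = 3.065

3.065 psi


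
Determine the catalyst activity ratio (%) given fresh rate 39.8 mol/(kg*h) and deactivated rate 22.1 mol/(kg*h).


Activity (%) = (rate_used / rate_fresh) * 100
rate_used = 22.1, rate_fresh = 39.8
= (22.1 / 39.8) * 100
= 0.5553 * 100 = 55.53

55.53 %


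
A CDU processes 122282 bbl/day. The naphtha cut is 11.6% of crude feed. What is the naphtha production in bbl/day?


Crude throughput = 122282 bbl/day
Fraction yield = 11.6%
yield = throughput * fraction / 100
yield = 122282 * 11.6 / 100 = 14184.712

14184.712 bbl/day


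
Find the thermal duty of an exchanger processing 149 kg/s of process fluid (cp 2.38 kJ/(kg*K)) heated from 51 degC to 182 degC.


Q = m_dot * cp * delta_T
delta_T = 182 - 51 = 131 K
Q = 149 * 2.38 * 131
= 354.62 * 131
= 46455.22 kW

46455.22 kW


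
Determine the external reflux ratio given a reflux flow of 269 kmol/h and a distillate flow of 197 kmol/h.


Reflux ratio definition: R = L / D (liquid returned / distillate withdrawn)
L = 269 kmol/h, D = 197 kmol/h
R = 269 / 197 = 1.365

1.365


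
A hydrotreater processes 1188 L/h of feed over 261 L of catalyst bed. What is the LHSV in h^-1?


LHSV = volumetric feed rate / catalyst volume
= 1188 L/h / 261 L
= 4.552 h^-1

4.552 h^-1


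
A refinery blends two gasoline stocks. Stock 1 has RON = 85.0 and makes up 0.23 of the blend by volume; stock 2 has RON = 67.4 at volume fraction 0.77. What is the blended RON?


Linear blending: RON_blend = sum(vi * RONi)
Contribution 1: 0.23 * 85.0 = 19.55
Contribution 2: 0.77 * 67.4 = 51.898
RON_blend = 19.55 + 51.898 = 71.448

71.448


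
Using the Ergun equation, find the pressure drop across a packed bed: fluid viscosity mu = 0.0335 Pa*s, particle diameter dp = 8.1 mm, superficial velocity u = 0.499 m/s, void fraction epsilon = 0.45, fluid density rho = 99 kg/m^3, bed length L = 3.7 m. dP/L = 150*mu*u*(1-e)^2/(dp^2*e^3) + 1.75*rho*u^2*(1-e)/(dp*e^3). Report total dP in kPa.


dp = 8.1 mm = 0.0081 m
Viscous term = 150*0.0335*0.499*(1-0.45)^2 / (0.0081^2*0.45^3) = 126869
Inertial term = 1.75*99*0.499^2*(1-0.45) / (0.0081*0.45^3) = 32145.1
dP/L = 126869 + 32145.1 = 159014 Pa/m
dP = 159014 * 3.7 / 1000 = 588.4 kPa

588.4 kPa


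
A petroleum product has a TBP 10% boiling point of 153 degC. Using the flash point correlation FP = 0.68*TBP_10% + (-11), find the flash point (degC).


FP = 0.68 * 153 + (-11) = 93.04

93.04 degC


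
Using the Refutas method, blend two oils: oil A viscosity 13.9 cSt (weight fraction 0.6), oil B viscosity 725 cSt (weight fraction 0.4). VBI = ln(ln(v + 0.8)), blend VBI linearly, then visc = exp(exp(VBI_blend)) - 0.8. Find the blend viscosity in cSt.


Refutas method: VBN_i = 14.534*ln(ln(visc_i + 0.8)) + 10.975, blended linearly by mass fraction; since VBN is linear in VBI_i = ln(ln(visc_i + 0.8)) and the fractions sum to 1, blend VBI directly: visc = exp(exp(VBI_blend)) - 0.8
VBI_1 = ln(ln(13.9 + 0.8)) = 0.988741
VBI_2 = ln(ln(725 + 0.8)) = 1.88514
VBI_blend = 0.6 * 0.988741 + 0.4 * 1.88514 = 1.3473
visc_blend = exp(exp(1.3473)) - 0.8 = 46.05

46.05 cSt


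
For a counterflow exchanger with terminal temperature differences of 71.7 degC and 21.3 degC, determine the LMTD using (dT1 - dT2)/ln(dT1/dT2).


LMTD = (dT1 - dT2) / ln(dT1/dT2)
= (71.7 - 21.3) / ln(71.7 / 21.3) = 50.4 / 1.21378 = 41.52

41.52 degC


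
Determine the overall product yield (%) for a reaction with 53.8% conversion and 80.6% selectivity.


Overall yield = conversion (%) * selectivity (%) / 100
Conversion = 53.8%, Selectivity = 80.6%
Y = 53.8 * 80.6 / 100
= 43.3628 %

43.3628 %


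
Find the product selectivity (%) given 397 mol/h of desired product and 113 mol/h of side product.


Selectivity = desired / (desired + undesired) * 100
Total products = 397 + 113 = 510 mol/h
S = 397 / 510 * 100
= 0.7784 * 100
= 77.84 %

77.84 %


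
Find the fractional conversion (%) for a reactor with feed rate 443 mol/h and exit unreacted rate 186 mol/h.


X = (F_in - F_out) / F_in * 100
Moles reacted = 443 - 186 = 257
X = 257 / 443 * 100
= 0.5801 * 100
= 58.01 %

58.01 %


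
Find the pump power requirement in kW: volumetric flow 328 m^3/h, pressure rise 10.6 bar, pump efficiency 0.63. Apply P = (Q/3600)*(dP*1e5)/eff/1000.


Q = 328 / 3600 = 0.0911111 m^3/s
P = 0.0911111 * (10.6 * 1e5) / 0.63 / 1000 = 153.3

153.3 kW


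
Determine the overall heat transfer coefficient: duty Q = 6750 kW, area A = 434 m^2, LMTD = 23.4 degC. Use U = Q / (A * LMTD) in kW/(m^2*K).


From Q = U*A*LMTD, U = Q / (A * LMTD)
U = 6750 / (434 * 23.4) = 6750 / 10155.6 = 0.6647

0.6647 kW/(m^2*K)


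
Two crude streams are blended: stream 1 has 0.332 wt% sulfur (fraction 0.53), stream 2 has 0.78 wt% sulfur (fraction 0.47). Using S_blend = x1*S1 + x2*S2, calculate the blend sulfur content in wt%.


Linear sulfur blending: S_blend = x1*S1 + x2*S2
Contribution 1: 0.53 * 0.332 = 0.17596 wt%
Contribution 2: 0.47 * 0.78 = 0.3666 wt%
S_blend = 0.17596 + 0.3666 = 0.54256

0.54256 wt%


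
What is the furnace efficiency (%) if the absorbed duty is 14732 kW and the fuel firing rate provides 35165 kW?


Furnace efficiency = Q_absorbed / Q_fuel * 100
= 14732 / 35165 * 100 = 41.89

41.89 %


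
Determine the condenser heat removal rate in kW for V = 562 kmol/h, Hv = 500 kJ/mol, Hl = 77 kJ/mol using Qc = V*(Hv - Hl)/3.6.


Qc = 562 * (500 - 77) / 3.6 = 562 * 423 / 3.6 = 66040

66040 kW


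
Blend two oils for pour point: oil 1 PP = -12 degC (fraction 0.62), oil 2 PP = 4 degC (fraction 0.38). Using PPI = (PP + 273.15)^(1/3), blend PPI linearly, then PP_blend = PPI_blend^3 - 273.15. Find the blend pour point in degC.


PPI_1 = (-12 + 273.15)^(1/3) = 6.391901
PPI_2 = (4 + 273.15)^(1/3) = 6.51986
PPI_blend = 0.62 * 6.391901 + 0.38 * 6.51986 = 6.440525
PP_blend = 6.440525^3 - 273.15 = 267.1553 - 273.15 = -5.99

-5.99 degC


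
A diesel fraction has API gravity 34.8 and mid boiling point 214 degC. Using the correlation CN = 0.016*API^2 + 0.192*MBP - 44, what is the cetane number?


CN = 0.016 * 34.8^2 + 0.192 * 214 - 44
CN = 19.37664 + 41.088 - 44 = 16.46464

16.46464


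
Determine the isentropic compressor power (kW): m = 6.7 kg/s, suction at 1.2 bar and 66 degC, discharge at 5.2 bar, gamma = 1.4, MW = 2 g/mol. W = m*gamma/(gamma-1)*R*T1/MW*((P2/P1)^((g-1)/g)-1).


Isentropic work: W = m*(gamma/(gamma-1))*(R*T1/MW)*((P2/P1)^((gamma-1)/gamma) - 1)
T1 = 66 + 273.15 = 339.15 K
Pressure ratio = 5.2 / 1.2 = 4.33333
Exponent = (1.4 - 1)/1.4 = 0.285714
(P2/P1)^exp - 1 = 4.33333^0.285714 - 1 = 0.520369
W = 6.7 * 1.4 / 0.4 * 8.314 * 339.15 / 2 * 0.520369 = 17200

17200 kW


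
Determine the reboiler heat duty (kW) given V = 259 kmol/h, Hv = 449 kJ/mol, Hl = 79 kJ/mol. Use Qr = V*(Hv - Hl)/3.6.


Qr = 259 * (449 - 79) / 3.6 = 259 * 370 / 3.6 = 26620

26620 kW


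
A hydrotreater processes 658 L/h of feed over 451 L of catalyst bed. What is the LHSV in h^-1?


LHSV = volumetric feed rate / catalyst volume
= 658 L/h / 451 L
= 1.459 h^-1

1.459 h^-1


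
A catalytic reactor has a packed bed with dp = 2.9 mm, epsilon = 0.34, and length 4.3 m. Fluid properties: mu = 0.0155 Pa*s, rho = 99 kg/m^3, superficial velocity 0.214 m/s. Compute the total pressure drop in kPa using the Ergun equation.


dp = 2.9 mm = 0.0029 m
Viscous term = 150*0.0155*0.214*(1-0.34)^2 / (0.0029^2*0.34^3) = 655680
Inertial term = 1.75*99*0.214^2*(1-0.34) / (0.0029*0.34^3) = 45942
dP/L = 655680 + 45942 = 701622 Pa/m
dP = 701622 * 4.3 / 1000 = 3017 kPa

3017 kPa


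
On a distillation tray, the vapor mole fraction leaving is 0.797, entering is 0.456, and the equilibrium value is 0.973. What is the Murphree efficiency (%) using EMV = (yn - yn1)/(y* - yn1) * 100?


Murphree vapor efficiency: EMV = (y_n - y_(n-1)) / (y*_n - y_(n-1)) * 100
EMV = (0.797 - 0.456) / (0.973 - 0.456) * 100 = 0.341 / 0.517 * 100 = 65.96

65.96 %


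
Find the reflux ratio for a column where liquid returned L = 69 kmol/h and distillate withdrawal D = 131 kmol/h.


Reflux ratio definition: R = L / D (liquid returned / distillate withdrawn)
L = 69 kmol/h, D = 131 kmol/h
R = 69 / 131 = 0.5267

0.5267


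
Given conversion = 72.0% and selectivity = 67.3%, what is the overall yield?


Overall yield = conversion (%) * selectivity (%) / 100
Conversion = 72.0%, Selectivity = 67.3%
Y = 72.0 * 67.3 / 100
= 48.456 %

48.456 %


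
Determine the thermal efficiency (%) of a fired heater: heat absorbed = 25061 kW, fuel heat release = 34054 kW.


Furnace efficiency = Q_absorbed / Q_fuel * 100
= 25061 / 34054 * 100 = 73.59

73.59 %


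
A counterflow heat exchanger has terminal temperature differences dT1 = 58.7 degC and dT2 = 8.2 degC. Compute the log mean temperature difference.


LMTD = (dT1 - dT2) / ln(dT1/dT2)
= (58.7 - 8.2) / ln(58.7 / 8.2) = 50.5 / 1.96831 = 25.66

25.66 degC


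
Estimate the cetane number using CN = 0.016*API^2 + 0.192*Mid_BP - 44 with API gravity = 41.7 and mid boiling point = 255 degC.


CN = 0.016 * 41.7^2 + 0.192 * 255 - 44
CN = 27.82224 + 48.96 - 44 = 32.78224

32.78224


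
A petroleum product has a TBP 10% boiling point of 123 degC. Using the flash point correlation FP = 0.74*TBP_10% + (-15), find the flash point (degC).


FP = 0.74 * 123 + (-15) = 76.02

76.02 degC


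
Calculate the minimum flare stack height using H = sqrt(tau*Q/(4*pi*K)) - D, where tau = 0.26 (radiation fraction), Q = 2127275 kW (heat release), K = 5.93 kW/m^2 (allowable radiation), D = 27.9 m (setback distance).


tau*Q/(4*pi*K) = 0.26 * 2127275 / (4 * pi * 5.93) = 7422.2
sqrt(7422.2) = 86.1522
H = 86.1522 - 27.9 = 58.25

58.25 m


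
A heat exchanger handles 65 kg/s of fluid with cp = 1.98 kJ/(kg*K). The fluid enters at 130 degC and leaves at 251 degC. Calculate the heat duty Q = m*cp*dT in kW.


Q = m_dot * cp * delta_T
delta_T = 251 - 130 = 121 K
Q = 65 * 1.98 * 121
= 128.7 * 121
= 15572.7 kW

15572.7 kW


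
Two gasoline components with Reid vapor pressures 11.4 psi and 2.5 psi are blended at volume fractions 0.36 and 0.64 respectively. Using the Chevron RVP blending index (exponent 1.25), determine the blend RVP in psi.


Chevron index: RVP_blend = (sum xi*RVPi^1.25)^(1/1.25)
RVP^1.25 terms: 0.36 * 11.4^1.25 + 0.64 * 2.5^1.25 = 9.55297
RVP_blend = 9.55297^(1/1.25) = 6.083

6.083 psi


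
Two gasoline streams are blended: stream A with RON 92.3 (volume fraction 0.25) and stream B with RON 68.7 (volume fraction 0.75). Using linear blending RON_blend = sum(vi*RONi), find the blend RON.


Linear blending: RON_blend = sum(vi * RONi)
Contribution 1: 0.25 * 92.3 = 23.075
Contribution 2: 0.75 * 68.7 = 51.525
RON_blend = 23.075 + 51.525 = 74.6

74.6


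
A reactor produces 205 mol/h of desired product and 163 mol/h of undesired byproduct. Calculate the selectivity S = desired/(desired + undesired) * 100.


Selectivity = desired / (desired + undesired) * 100
Total products = 205 + 163 = 368 mol/h
S = 205 / 368 * 100
= 0.5571 * 100
= 55.71 %

55.71 %


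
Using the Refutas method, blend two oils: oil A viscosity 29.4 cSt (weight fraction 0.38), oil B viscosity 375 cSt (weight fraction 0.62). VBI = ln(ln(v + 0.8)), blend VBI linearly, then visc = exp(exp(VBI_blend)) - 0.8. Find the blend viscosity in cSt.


Refutas method: VBN_i = 14.534*ln(ln(visc_i + 0.8)) + 10.975, blended linearly by mass fraction; since VBN is linear in VBI_i = ln(ln(visc_i + 0.8)) and the fractions sum to 1, blend VBI directly: visc = exp(exp(VBI_blend)) - 0.8
VBI_1 = ln(ln(29.4 + 0.8)) = 1.22608
VBI_2 = ln(ln(375 + 0.8)) = 1.77987
VBI_blend = 0.38 * 1.22608 + 0.62 * 1.77987 = 1.56943
visc_blend = exp(exp(1.56943)) - 0.8 = 121.2

121.2 cSt


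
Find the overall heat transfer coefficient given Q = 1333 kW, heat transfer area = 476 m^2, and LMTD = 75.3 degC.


From Q = U*A*LMTD, U = Q / (A * LMTD)
U = 1333 / (476 * 75.3) = 1333 / 35842.8 = 0.03719

0.03719 kW/(m^2*K)


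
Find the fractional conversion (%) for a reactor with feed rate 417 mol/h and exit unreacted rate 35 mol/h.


X = (F_in - F_out) / F_in * 100
Moles reacted = 417 - 35 = 382
X = 382 / 417 * 100
= 0.9161 * 100
= 91.61 %

91.61 %


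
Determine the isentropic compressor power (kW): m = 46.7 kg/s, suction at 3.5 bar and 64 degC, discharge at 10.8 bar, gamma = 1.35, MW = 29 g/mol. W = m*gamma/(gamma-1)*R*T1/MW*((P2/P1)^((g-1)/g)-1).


Isentropic work: W = m*(gamma/(gamma-1))*(R*T1/MW)*((P2/P1)^((gamma-1)/gamma) - 1)
T1 = 64 + 273.15 = 337.15 K
Pressure ratio = 10.8 / 3.5 = 3.08571
Exponent = (1.35 - 1)/1.35 = 0.259259
(P2/P1)^exp - 1 = 3.08571^0.259259 - 1 = 0.339275
W = 46.7 * 1.35 / 0.35 * 8.314 * 337.15 / 29 * 0.339275 = 5907

5907 kW


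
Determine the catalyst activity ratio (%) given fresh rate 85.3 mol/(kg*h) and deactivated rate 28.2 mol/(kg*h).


Activity (%) = (rate_used / rate_fresh) * 100
rate_used = 28.2, rate_fresh = 85.3
= (28.2 / 85.3) * 100
= 0.3306 * 100 = 33.06

33.06 %


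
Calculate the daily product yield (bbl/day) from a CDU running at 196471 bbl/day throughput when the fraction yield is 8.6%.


Crude throughput = 196471 bbl/day
Fraction yield = 8.6%
yield = throughput * fraction / 100
yield = 196471 * 8.6 / 100 = 16896.506

16896.506 bbl/day


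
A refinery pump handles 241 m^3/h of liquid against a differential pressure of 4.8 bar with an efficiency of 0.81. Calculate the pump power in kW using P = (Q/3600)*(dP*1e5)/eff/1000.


Q = 241 / 3600 = 0.0669444 m^3/s
P = 0.0669444 * (4.8 * 1e5) / 0.81 / 1000 = 39.67

39.67 kW


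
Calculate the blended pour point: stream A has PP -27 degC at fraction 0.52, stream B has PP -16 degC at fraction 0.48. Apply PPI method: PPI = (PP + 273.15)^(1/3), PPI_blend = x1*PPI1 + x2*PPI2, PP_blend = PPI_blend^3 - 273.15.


PPI_1 = (-27 + 273.15)^(1/3) = 6.2671
PPI_2 = (-16 + 273.15)^(1/3) = 6.359098
PPI_blend = 0.52 * 6.2671 + 0.48 * 6.359098 = 6.311259
PP_blend = 6.311259^3 - 273.15 = 251.39 - 273.15 = -21.76

-21.76 degC


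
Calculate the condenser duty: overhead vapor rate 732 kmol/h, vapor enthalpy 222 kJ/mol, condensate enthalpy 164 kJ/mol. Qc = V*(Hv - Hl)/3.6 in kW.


Qc = 732 * (222 - 164) / 3.6 = 732 * 58 / 3.6 = 11790

11790 kW


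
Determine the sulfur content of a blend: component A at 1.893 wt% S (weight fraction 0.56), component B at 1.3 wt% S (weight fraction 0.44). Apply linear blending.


Linear sulfur blending: S_blend = x1*S1 + x2*S2
Contribution 1: 0.56 * 1.893 = 1.06008 wt%
Contribution 2: 0.44 * 1.3 = 0.572 wt%
S_blend = 1.06008 + 0.572 = 1.63208

1.63208 wt%


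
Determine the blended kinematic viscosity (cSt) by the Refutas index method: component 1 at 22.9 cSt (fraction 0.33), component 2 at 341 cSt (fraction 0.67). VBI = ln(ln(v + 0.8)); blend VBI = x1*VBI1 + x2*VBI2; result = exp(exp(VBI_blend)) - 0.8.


Refutas method: VBN_i = 14.534*ln(ln(visc_i + 0.8)) + 10.975, blended linearly by mass fraction; since VBN is linear in VBI_i = ln(ln(visc_i + 0.8)) and the fractions sum to 1, blend VBI directly: visc = exp(exp(VBI_blend)) - 0.8
VBI_1 = ln(ln(22.9 + 0.8)) = 1.1523
VBI_2 = ln(ln(341 + 0.8)) = 1.76374
VBI_blend = 0.33 * 1.1523 + 0.67 * 1.76374 = 1.56196
visc_blend = exp(exp(1.56196)) - 0.8 = 116.9

116.9 cSt


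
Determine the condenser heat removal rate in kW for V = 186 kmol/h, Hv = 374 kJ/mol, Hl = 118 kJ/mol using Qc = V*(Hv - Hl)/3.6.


Qc = 186 * (374 - 118) / 3.6 = 186 * 256 / 3.6 = 13230

13230 kW


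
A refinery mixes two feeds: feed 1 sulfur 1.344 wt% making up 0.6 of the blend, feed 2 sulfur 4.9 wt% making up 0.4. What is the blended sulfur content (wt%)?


Linear sulfur blending: S_blend = x1*S1 + x2*S2
Contribution 1: 0.6 * 1.344 = 0.8064 wt%
Contribution 2: 0.4 * 4.9 = 1.96 wt%
S_blend = 0.8064 + 1.96 = 2.7664

2.7664 wt%


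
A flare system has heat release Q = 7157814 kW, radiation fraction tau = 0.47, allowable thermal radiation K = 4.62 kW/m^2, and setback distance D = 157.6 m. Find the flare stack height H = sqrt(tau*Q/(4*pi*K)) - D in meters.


tau*Q/(4*pi*K) = 0.47 * 7157814 / (4 * pi * 4.62) = 57946.4
sqrt(57946.4) = 240.721
H = 240.721 - 157.6 = 83.12

83.12 m


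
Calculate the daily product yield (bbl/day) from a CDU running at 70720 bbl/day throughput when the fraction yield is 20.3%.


Crude throughput = 70720 bbl/day
Fraction yield = 20.3%
yield = throughput * fraction / 100
yield = 70720 * 20.3 / 100 = 14356.16

14356.16 bbl/day


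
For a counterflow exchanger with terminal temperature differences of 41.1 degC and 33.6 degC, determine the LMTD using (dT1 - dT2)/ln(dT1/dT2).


LMTD = (dT1 - dT2) / ln(dT1/dT2)
= (41.1 - 33.6) / ln(41.1 / 33.6) = 7.5 / 0.201482 = 37.22

37.22 degC


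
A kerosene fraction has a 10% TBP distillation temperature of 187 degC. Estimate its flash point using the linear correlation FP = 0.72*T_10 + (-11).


FP = 0.72 * 187 + (-11) = 123.64

123.64 degC


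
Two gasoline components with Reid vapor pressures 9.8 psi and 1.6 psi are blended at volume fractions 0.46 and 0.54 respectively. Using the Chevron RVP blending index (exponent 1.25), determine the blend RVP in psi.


Chevron index: RVP_blend = (sum xi*RVPi^1.25)^(1/1.25)
RVP^1.25 terms: 0.46 * 9.8^1.25 + 0.54 * 1.6^1.25 = 8.94782
RVP_blend = 8.94782^(1/1.25) = 5.773

5.773 psi


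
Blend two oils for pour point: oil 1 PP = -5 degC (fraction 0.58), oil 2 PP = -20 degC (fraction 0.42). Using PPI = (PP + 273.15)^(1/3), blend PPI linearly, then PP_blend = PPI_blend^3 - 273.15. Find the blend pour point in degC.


PPI_1 = (-5 + 273.15)^(1/3) = 6.448508
PPI_2 = (-20 + 273.15)^(1/3) = 6.325953
PPI_blend = 0.58 * 6.448508 + 0.42 * 6.325953 = 6.397035
PP_blend = 6.397035^3 - 273.15 = 261.7798 - 273.15 = -11.37

-11.37 degC


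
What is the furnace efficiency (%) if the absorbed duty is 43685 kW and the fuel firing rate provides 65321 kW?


Furnace efficiency = Q_absorbed / Q_fuel * 100
= 43685 / 65321 * 100 = 66.88

66.88 %


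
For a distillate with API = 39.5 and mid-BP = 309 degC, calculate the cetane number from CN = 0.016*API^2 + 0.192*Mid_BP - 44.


CN = 0.016 * 39.5^2 + 0.192 * 309 - 44
CN = 24.964 + 59.328 - 44 = 40.292

40.292
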